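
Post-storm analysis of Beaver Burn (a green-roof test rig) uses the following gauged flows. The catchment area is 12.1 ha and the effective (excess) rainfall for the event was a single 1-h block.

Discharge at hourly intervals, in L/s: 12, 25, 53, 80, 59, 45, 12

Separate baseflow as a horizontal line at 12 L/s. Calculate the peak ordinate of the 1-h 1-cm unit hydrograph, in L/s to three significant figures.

U_p ≈ 113 L/s

Direct runoff: 0.0, 13.0, 41.0, 68.0, 47.0, 33.0, 0.0 L/s; ΣQ_DR = 202.0 L/s, peak = 68.0 L/s.
Runoff depth d = ΣQ_DR·Δt / A = 202.0 × 3600 / (12.1 ha) = 6.010 mm.
The 1-cm UH is the DRH scaled by (10 mm)/d, so U_p = 68.0 × 10/6.010 = 113 L/s.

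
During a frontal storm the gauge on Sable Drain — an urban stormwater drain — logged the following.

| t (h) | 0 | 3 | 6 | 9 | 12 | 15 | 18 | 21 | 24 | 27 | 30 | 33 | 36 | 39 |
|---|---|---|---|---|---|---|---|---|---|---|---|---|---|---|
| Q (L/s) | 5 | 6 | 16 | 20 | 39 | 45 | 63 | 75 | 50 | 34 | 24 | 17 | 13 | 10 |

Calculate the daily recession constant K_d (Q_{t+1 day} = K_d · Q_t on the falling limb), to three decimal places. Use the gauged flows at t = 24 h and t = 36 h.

Between t = 24 h and t = 36 h the flow falls from 50 to 13 L/s over 4×3 h = 12 h.
Per-interval ratio K = (13/50)^(1/4) = 0.7141; K_d = K^(24/3) = 0.068.

K_d ≈ 0.068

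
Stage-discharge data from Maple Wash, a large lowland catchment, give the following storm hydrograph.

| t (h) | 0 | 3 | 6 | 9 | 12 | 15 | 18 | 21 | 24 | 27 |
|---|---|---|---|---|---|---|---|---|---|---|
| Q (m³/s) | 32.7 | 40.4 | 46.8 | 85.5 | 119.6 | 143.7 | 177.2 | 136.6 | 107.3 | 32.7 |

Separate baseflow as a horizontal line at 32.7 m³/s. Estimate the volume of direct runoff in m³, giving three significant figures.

V ≈ 6.43 × 10^6 m³

Direct-runoff ordinates (Q − Q_b): 0.0, 7.7, 14.1, 52.8, 86.9, 111.0, 144.5, 103.9, 74.6, 0.0 m³/s.
ΣQ_DR = 595.5 m³/s.
With Δt = 3 h = 10800 s, V = ΣQ_DR · Δt = 595.5 × 10800 = 6.43 × 10^6 m³.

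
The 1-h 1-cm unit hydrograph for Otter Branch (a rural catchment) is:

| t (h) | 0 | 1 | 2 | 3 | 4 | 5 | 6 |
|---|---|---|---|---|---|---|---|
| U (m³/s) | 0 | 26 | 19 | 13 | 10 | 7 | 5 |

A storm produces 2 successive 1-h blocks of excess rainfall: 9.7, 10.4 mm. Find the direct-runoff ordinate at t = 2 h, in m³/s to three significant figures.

Q ≈ 45.5 m³/s

By discrete convolution, Q_j = Σ (P_i / 10 mm) · U_{j−i}.
At t = 2 h (j=2): Q = (9.7/10)·19 + (10.4/10)·26 = 45.5 m³/s.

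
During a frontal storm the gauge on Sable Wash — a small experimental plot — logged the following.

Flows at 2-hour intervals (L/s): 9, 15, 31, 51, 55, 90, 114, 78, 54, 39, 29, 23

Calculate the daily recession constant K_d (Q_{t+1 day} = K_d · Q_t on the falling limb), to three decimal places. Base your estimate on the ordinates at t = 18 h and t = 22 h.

Between t = 18 h and t = 22 h the flow falls from 39 to 23 L/s over 2×2 h = 4 h.
Per-interval ratio K = (23/39)^(1/2) = 0.7679; K_d = K^(24/2) = 0.042.

K_d ≈ 0.042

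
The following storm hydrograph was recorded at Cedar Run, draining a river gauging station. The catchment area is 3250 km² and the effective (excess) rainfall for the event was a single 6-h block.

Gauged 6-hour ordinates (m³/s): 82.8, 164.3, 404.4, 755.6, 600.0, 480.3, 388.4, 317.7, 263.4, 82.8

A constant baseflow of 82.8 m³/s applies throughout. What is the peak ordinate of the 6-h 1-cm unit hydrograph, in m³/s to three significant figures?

Direct runoff: 0.0, 81.5, 321.6, 672.8, 517.2, 397.5, 305.6, 234.9, 180.6, 0.0 m³/s; ΣQ_DR = 2712 m³/s, peak = 672.8 m³/s.
Runoff depth d = ΣQ_DR·Δt / A = 2712 × 21600 / (3250 km²) = 18.02 mm.
The 1-cm UH is the DRH scaled by (10 mm)/d, so U_p = 672.8 × 10/18.02 = 373 m³/s.

U_p ≈ 373 m³/s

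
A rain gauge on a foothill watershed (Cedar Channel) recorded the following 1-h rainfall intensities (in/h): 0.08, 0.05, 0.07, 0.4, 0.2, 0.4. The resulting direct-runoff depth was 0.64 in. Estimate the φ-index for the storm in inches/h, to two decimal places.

φ ≈ 0.12 in/h

Only the 3 blocks with intensity above φ contribute runoff: 0.4, 0.2, 0.4 in/h.
Σ(I−φ)·Δt = d  ⇒  (0.4+0.2+0.4 − 3φ)·1 = 0.64
φ = (1.000 − 0.64/1) / 3 = 0.12 in/h.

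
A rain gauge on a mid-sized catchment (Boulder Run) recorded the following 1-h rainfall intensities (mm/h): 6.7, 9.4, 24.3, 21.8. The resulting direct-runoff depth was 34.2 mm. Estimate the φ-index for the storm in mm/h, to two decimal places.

Only the 3 blocks with intensity above φ contribute runoff: 9.4, 24.3, 21.8 mm/h.
Σ(I−φ)·Δt = d  ⇒  (9.4+24.3+21.8 − 3φ)·1 = 34.2
φ = (55.50 − 34.2/1) / 3 = 7.10 mm/h.

φ ≈ 7.10 mm/h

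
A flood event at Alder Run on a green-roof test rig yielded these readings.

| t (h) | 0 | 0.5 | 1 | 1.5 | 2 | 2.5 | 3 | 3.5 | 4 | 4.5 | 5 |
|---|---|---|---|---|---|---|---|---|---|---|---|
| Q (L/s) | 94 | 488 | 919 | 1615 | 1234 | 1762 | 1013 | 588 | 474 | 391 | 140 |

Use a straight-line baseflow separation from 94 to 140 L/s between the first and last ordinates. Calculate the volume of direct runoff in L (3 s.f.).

V ≈ 1.34 × 10^7 L

Direct-runoff ordinates (Q − Q_b): 0.00, 389.40, 815.80, 1507.20, 1121.60, 1645.00, 891.40, 461.80, 343.20, 255.60, 0.00 L/s.
ΣQ_DR = 7431 L/s.
With Δt = 0.5 h = 1800 s, V = ΣQ_DR · Δt = 7431 × 1800 = 1.34 × 10^7 L.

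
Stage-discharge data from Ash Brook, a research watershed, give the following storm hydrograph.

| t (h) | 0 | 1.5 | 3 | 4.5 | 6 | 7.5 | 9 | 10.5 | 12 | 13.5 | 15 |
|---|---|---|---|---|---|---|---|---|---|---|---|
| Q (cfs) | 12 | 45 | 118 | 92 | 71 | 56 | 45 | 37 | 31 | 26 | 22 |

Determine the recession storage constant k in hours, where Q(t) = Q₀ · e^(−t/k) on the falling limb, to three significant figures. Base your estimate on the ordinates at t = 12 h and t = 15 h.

On the falling limb, Q drops from 31 to 22 cfs between t = 12 h and t = 15 h (Δt = 3 h).
k = −Δt / ln(Q₂/Q₁) = −3 / ln(22/31) = 8.75 h.

k ≈ 8.75 h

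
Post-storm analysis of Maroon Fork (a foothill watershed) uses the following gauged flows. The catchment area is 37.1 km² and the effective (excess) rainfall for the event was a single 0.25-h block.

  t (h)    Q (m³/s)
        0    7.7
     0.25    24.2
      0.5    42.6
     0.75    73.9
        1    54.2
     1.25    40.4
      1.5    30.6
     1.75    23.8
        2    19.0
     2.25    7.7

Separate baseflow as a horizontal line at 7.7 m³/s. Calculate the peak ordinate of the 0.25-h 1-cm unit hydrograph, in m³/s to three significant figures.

U_p ≈ 110 m³/s

Direct runoff: 0.0, 16.5, 34.9, 66.2, 46.5, 32.7, 22.9, 16.1, 11.3, 0.0 m³/s; ΣQ_DR = 247.1 m³/s, peak = 66.2 m³/s.
Runoff depth d = ΣQ_DR·Δt / A = 247.1 × 900 / (37.1 km²) = 5.994 mm.
The 1-cm UH is the DRH scaled by (10 mm)/d, so U_p = 66.2 × 10/5.994 = 110 m³/s.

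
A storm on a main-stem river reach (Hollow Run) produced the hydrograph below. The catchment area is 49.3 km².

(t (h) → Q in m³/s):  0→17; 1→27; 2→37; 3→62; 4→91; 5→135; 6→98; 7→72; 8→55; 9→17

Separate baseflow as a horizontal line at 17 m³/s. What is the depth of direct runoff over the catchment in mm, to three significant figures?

Direct runoff: 0.0, 10.0, 20.0, 45.0, 74.0, 118.0, 81.0, 55.0, 38.0, 0.0 m³/s; ΣQ_DR = 441.0 m³/s.
V = ΣQ_DR · Δt = 441.0 × 3600 s = 1.588 × 10^6 m³.
Over A = 49.3 km², depth = V / A = 32.2 mm.

d ≈ 32.2 mm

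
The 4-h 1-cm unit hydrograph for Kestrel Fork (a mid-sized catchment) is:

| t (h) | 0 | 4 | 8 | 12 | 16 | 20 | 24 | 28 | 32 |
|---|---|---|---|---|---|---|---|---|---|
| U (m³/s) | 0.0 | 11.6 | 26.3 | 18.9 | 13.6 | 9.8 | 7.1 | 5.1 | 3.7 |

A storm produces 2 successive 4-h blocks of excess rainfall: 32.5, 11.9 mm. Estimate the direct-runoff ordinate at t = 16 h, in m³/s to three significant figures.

By discrete convolution, Q_j = Σ (P_i / 10 mm) · U_{j−i}.
At t = 16 h (j=4): Q = (32.5/10)·13.6 + (11.9/10)·18.9 = 66.7 m³/s.

Q ≈ 66.7 m³/s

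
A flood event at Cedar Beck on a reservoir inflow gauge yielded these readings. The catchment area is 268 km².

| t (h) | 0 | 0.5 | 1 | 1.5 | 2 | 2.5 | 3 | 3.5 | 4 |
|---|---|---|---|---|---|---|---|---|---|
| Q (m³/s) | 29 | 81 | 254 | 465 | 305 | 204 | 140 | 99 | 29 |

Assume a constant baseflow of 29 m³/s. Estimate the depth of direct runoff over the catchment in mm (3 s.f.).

d ≈ 9.03 mm

Direct runoff: 0.0, 52.0, 225.0, 436.0, 276.0, 175.0, 111.0, 70.0, 0.0 m³/s; ΣQ_DR = 1345 m³/s.
V = ΣQ_DR · Δt = 1345 × 1800 s = 2.421 × 10^6 m³.
Over A = 268 km², depth = V / A = 9.03 mm.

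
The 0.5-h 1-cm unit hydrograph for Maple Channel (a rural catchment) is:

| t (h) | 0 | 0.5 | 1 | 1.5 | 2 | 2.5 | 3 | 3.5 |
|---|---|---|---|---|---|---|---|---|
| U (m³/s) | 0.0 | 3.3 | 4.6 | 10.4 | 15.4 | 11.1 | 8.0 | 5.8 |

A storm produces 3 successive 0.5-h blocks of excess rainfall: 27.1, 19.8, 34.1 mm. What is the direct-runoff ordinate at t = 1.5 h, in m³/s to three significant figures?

Q ≈ 48.5 m³/s

By discrete convolution, Q_j = Σ (P_i / 10 mm) · U_{j−i}.
At t = 1.5 h (j=3): Q = (27.1/10)·10.4 + (19.8/10)·4.6 + (34.1/10)·3.3 = 48.5 m³/s.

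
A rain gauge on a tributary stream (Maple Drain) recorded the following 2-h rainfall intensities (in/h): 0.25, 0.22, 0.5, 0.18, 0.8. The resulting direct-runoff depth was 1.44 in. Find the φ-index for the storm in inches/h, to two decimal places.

φ ≈ 0.29 in/h

Only the 2 blocks with intensity above φ contribute runoff: 0.5, 0.8 in/h.
Σ(I−φ)·Δt = d  ⇒  (0.5+0.8 − 2φ)·2 = 1.44
φ = (1.300 − 1.44/2) / 2 = 0.29 in/h.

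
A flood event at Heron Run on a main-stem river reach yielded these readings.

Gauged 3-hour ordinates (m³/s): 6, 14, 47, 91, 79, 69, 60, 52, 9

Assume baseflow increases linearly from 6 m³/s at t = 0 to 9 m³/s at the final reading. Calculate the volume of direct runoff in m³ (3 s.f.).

Direct-runoff ordinates (Q − Q_b): 0.00, 7.62, 40.25, 83.88, 71.50, 61.12, 51.75, 43.38, 0.00 m³/s.
ΣQ_DR = 359.5 m³/s.
With Δt = 3 h = 10800 s, V = ΣQ_DR · Δt = 359.5 × 10800 = 3.88 × 10^6 m³.

V ≈ 3.88 × 10^6 m³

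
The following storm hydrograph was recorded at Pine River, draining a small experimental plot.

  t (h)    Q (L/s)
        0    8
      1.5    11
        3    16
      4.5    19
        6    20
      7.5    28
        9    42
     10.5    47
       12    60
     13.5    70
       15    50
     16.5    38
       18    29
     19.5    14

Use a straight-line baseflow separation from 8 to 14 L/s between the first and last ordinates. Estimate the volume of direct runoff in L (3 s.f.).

Direct-runoff ordinates (Q − Q_b): 0.00, 2.54, 7.08, 9.62, 10.15, 17.69, 31.23, 35.77, 48.31, 57.85, 37.38, 24.92, 15.46, 0.00 L/s.
ΣQ_DR = 298.0 L/s.
With Δt = 1.5 h = 5400 s, V = ΣQ_DR · Δt = 298.0 × 5400 = 1.61 × 10^6 L.

V ≈ 1.61 × 10^6 L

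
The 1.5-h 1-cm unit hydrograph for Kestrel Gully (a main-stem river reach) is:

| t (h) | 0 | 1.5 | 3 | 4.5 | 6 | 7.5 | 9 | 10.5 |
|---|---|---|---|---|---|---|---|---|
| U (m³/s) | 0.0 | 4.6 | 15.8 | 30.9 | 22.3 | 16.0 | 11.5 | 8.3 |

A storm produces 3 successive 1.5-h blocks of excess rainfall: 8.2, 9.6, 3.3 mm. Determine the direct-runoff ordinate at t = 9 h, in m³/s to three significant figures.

By discrete convolution, Q_j = Σ (P_i / 10 mm) · U_{j−i}.
At t = 9 h (j=6): Q = (8.2/10)·11.5 + (9.6/10)·16.0 + (3.3/10)·22.3 = 32.1 m³/s.

Q ≈ 32.1 m³/s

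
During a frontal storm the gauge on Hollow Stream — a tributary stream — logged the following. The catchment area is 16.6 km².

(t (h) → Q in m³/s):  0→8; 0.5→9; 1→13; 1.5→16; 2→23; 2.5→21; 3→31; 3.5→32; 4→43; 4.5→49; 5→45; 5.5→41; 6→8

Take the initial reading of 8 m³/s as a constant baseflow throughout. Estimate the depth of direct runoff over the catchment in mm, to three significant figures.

d ≈ 25.5 mm

Direct runoff: 0.0, 1.0, 5.0, 8.0, 15.0, 13.0, 23.0, 24.0, 35.0, 41.0, 37.0, 33.0, 0.0 m³/s; ΣQ_DR = 235.0 m³/s.
V = ΣQ_DR · Δt = 235.0 × 1800 s = 4.230 × 10^5 m³.
Over A = 16.6 km², depth = V / A = 25.5 mm.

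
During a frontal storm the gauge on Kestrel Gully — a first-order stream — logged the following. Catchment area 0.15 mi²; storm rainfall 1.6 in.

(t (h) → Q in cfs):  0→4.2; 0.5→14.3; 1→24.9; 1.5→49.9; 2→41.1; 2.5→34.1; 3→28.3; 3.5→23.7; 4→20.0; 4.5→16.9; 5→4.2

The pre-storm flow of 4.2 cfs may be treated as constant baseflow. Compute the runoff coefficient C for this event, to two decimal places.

ΣQ_DR = 215.4 cfs; V = ΣQ_DR·Δt = 3.877 × 10^5 ft³.
Runoff depth d = V / A = 1.113 in.
C = d / P = 1.113 / 1.6 = 0.70.

C ≈ 0.70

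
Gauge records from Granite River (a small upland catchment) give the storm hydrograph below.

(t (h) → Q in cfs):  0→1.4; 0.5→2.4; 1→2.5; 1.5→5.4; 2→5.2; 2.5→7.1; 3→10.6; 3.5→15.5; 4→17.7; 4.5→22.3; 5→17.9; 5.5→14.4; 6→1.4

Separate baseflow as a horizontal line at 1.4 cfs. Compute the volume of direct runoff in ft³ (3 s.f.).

Direct-runoff ordinates (Q − Q_b): 0.0, 1.0, 1.1, 4.0, 3.8, 5.7, 9.2, 14.1, 16.3, 20.9, 16.5, 13.0, 0.0 cfs.
ΣQ_DR = 105.6 cfs.
With Δt = 0.5 h = 1800 s, V = ΣQ_DR · Δt = 105.6 × 1800 = 1.90 × 10^5 ft³.

V ≈ 1.90 × 10^5 ft³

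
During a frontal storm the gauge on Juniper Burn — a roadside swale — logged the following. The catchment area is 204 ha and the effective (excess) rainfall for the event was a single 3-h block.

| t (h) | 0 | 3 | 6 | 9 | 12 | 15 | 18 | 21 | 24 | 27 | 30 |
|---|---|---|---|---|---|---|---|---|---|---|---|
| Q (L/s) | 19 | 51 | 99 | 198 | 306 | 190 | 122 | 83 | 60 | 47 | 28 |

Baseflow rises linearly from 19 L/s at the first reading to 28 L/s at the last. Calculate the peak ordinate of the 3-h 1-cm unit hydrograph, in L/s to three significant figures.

Direct runoff: 0.00, 31.10, 78.20, 176.30, 283.40, 166.50, 97.60, 57.70, 33.80, 19.90, 0.00 L/s; ΣQ_DR = 944.5 L/s, peak = 283.40 L/s.
Runoff depth d = ΣQ_DR·Δt / A = 944.5 × 10800 / (204 ha) = 5.000 mm.
The 1-cm UH is the DRH scaled by (10 mm)/d, so U_p = 283.40 × 10/5.000 = 567 L/s.

U_p ≈ 567 L/s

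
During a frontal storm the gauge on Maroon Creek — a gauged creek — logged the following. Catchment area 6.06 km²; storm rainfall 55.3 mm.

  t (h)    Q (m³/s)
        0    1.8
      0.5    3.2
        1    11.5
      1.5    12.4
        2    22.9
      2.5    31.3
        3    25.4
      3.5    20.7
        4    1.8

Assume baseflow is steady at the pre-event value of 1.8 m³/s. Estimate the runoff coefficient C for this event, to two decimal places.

ΣQ_DR = 114.8 m³/s; V = ΣQ_DR·Δt = 2.066 × 10^5 m³.
Runoff depth d = V / A = 34.10 mm.
C = d / P = 34.10 / 55.3 = 0.62.

C ≈ 0.62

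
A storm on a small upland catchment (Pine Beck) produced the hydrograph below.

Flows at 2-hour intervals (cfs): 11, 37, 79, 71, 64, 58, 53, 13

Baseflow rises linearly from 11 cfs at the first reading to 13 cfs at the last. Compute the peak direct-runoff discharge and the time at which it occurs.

Subtracting baseflow gives direct-runoff ordinates: 0.00, 25.71, 67.43, 59.14, 51.86, 45.57, 40.29, 0.00 cfs.
The maximum is 67.43 cfs, occurring at the reading for t = 4 h.

Q_p = 67.43 cfs at t = 4 h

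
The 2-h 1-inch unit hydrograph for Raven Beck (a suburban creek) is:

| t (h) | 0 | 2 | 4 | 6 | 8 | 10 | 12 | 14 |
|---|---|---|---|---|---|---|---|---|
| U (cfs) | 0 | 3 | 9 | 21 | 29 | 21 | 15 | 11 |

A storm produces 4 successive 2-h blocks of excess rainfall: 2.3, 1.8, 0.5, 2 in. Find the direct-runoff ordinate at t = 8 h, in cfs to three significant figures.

By discrete convolution, Q_j = Σ (P_i / 1 in) · U_{j−i}.
At t = 8 h (j=4): Q = (2.3/1)·29 + (1.8/1)·21 + (0.5/1)·9 + (2/1)·3 = 115 cfs.

Q ≈ 115 cfs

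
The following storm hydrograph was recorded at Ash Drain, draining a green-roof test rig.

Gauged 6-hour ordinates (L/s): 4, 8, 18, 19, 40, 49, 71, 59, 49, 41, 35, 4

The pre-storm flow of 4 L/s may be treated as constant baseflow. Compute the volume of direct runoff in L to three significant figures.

Direct-runoff ordinates (Q − Q_b): 0.0, 4.0, 14.0, 15.0, 36.0, 45.0, 67.0, 55.0, 45.0, 37.0, 31.0, 0.0 L/s.
ΣQ_DR = 349.0 L/s.
With Δt = 6 h = 21600 s, V = ΣQ_DR · Δt = 349.0 × 21600 = 7.54 × 10^6 L.

V ≈ 7.54 × 10^6 L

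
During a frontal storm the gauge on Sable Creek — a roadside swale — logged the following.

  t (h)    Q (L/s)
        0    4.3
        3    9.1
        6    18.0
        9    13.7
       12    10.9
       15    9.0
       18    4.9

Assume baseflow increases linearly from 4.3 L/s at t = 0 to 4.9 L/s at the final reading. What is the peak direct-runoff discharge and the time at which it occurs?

Subtracting baseflow gives direct-runoff ordinates: 0.00, 4.70, 13.50, 9.10, 6.20, 4.20, 0.00 L/s.
The maximum is 13.50 L/s, occurring at the reading for t = 6 h.

Q_p = 13.50 L/s at t = 6 h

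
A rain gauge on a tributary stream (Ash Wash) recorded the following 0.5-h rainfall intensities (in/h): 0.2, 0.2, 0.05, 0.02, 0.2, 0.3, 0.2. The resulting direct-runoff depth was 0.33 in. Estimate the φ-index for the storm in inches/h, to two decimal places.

φ ≈ 0.09 in/h

Only the 5 blocks with intensity above φ contribute runoff: 0.2, 0.2, 0.2, 0.3, 0.2 in/h.
Σ(I−φ)·Δt = d  ⇒  (0.2+0.2+0.2+0.3+0.2 − 5φ)·0.5 = 0.33
φ = (1.100 − 0.33/0.5) / 5 = 0.09 in/h.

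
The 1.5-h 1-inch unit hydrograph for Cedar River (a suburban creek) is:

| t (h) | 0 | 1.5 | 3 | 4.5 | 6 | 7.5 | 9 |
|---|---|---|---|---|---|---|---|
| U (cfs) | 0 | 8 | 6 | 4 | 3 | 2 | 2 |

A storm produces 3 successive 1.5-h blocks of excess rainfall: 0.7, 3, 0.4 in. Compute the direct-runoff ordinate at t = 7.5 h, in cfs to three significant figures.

By discrete convolution, Q_j = Σ (P_i / 1 in) · U_{j−i}.
At t = 7.5 h (j=5): Q = (0.7/1)·2 + (3/1)·3 + (0.4/1)·4 = 12.0 cfs.

Q ≈ 12.0 cfs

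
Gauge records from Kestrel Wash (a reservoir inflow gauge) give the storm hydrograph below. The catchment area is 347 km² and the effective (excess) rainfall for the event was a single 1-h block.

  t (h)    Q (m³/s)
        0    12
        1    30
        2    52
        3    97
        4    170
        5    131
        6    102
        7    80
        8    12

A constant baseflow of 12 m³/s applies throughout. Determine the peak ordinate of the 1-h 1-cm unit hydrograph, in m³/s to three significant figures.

Direct runoff: 0.0, 18.0, 40.0, 85.0, 158.0, 119.0, 90.0, 68.0, 0.0 m³/s; ΣQ_DR = 578.0 m³/s, peak = 158.0 m³/s.
Runoff depth d = ΣQ_DR·Δt / A = 578.0 × 3600 / (347 km²) = 5.997 mm.
The 1-cm UH is the DRH scaled by (10 mm)/d, so U_p = 158.0 × 10/5.997 = 263 m³/s.

U_p ≈ 263 m³/s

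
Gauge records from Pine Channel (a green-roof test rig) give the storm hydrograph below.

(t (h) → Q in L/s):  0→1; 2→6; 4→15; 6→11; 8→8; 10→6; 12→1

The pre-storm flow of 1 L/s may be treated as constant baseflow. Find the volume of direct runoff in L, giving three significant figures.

V ≈ 2.95 × 10^5 L

Direct-runoff ordinates (Q − Q_b): 0.0, 5.0, 14.0, 10.0, 7.0, 5.0, 0.0 L/s.
ΣQ_DR = 41.00 L/s.
With Δt = 2 h = 7200 s, V = ΣQ_DR · Δt = 41.00 × 7200 = 2.95 × 10^5 L.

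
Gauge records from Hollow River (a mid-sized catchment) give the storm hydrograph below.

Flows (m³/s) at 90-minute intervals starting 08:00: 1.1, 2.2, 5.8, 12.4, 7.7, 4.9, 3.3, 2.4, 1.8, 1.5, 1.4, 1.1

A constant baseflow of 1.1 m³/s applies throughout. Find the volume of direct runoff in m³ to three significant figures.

Direct-runoff ordinates (Q − Q_b): 0.0, 1.1, 4.7, 11.3, 6.6, 3.8, 2.2, 1.3, 0.7, 0.4, 0.3, 0.0 m³/s.
ΣQ_DR = 32.40 m³/s.
With Δt = 1.5 h = 5400 s, V = ΣQ_DR · Δt = 32.40 × 5400 = 1.75 × 10^5 m³.

V ≈ 1.75 × 10^5 m³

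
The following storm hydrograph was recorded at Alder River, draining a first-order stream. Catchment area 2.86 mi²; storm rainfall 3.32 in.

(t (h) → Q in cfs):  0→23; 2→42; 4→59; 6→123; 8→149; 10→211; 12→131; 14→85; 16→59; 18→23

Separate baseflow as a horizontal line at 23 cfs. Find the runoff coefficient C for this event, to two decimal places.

ΣQ_DR = 675.0 cfs; V = ΣQ_DR·Δt = 4.860 × 10^6 ft³.
Runoff depth d = V / A = 0.7314 in.
C = d / P = 0.7314 / 3.32 = 0.22.

C ≈ 0.22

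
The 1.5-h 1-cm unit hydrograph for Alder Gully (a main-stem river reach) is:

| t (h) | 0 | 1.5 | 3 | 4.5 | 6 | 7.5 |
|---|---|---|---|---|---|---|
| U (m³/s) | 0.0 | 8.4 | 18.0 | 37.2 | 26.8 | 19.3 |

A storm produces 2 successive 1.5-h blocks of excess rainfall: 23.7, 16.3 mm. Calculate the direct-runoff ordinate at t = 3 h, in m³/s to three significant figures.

By discrete convolution, Q_j = Σ (P_i / 10 mm) · U_{j−i}.
At t = 3 h (j=2): Q = (23.7/10)·18.0 + (16.3/10)·8.4 = 56.4 m³/s.

Q ≈ 56.4 m³/s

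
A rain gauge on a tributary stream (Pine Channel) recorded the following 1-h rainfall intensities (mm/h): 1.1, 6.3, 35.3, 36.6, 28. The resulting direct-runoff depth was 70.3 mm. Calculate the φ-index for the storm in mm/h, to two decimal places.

φ ≈ 9.87 mm/h

Only the 3 blocks with intensity above φ contribute runoff: 35.3, 36.6, 28 mm/h.
Σ(I−φ)·Δt = d  ⇒  (35.3+36.6+28 − 3φ)·1 = 70.3
φ = (99.90 − 70.3/1) / 3 = 9.87 mm/h.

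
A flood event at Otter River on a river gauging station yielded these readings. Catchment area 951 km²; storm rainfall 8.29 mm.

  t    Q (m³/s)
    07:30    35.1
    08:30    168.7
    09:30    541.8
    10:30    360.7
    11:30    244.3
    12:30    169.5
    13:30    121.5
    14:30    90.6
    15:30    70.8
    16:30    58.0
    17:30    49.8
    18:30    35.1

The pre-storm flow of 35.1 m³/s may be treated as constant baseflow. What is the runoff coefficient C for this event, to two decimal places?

ΣQ_DR = 1525 m³/s; V = ΣQ_DR·Δt = 5.489 × 10^6 m³.
Runoff depth d = V / A = 5.772 mm.
C = d / P = 5.772 / 8.29 = 0.70.

C ≈ 0.70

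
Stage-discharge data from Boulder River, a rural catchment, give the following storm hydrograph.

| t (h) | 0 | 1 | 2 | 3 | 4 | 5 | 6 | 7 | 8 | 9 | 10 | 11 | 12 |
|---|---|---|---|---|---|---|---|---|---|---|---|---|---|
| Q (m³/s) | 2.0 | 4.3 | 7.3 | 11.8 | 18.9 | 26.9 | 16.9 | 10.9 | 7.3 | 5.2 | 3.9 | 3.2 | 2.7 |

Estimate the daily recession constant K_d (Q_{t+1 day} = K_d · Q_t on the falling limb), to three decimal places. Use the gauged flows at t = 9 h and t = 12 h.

K_d ≈ 0.005

Between t = 9 h and t = 12 h the flow falls from 5.2 to 2.7 m³/s over 3×1 h = 3 h.
Per-interval ratio K = (2.7/5.2)^(1/3) = 0.8037; K_d = K^(24/1) = 0.005.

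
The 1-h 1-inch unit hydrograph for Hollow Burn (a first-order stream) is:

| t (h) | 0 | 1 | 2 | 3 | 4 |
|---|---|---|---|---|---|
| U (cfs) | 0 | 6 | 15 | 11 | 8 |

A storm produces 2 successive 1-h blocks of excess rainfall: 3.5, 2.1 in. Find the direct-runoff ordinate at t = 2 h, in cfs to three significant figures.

By discrete convolution, Q_j = Σ (P_i / 1 in) · U_{j−i}.
At t = 2 h (j=2): Q = (3.5/1)·15 + (2.1/1)·6 = 65.1 cfs.

Q ≈ 65.1 cfs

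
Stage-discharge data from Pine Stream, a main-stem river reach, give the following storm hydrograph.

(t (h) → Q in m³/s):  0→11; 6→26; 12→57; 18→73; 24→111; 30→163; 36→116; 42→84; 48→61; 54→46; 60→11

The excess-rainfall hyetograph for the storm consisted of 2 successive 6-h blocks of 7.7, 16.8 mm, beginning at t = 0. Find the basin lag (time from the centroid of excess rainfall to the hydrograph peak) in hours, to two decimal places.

Centroid of excess rainfall: t_c = Σ P_i·t̄_i / ΣP_i = 7.1143 h (block centres at 3, 9 h).
Hydrograph peak occurs at t = 30 h, so basin lag t_L = 30 − 7.1143 = 22.89 h.

t_L ≈ 22.89 h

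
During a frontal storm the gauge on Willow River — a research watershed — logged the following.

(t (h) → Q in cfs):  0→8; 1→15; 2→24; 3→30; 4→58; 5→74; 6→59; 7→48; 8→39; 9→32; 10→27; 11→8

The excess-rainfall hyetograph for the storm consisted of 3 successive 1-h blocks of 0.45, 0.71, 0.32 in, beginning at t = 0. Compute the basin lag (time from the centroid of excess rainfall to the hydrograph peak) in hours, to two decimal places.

Centroid of excess rainfall: t_c = Σ P_i·t̄_i / ΣP_i = 1.4122 h (block centres at 0.5, 1.5, 2.5 h).
Hydrograph peak occurs at t = 5 h, so basin lag t_L = 5 − 1.4122 = 3.59 h.

t_L ≈ 3.59 h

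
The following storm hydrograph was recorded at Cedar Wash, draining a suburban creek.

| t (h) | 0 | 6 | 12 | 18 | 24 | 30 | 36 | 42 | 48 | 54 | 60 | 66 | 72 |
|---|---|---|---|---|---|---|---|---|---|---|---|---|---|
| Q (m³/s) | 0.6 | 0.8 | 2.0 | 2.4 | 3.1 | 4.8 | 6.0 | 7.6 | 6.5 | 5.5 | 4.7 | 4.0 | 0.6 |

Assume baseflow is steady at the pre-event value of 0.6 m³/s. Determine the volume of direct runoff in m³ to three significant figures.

V ≈ 8.81 × 10^5 m³

Direct-runoff ordinates (Q − Q_b): 0.0, 0.2, 1.4, 1.8, 2.5, 4.2, 5.4, 7.0, 5.9, 4.9, 4.1, 3.4, 0.0 m³/s.
ΣQ_DR = 40.80 m³/s.
With Δt = 6 h = 21600 s, V = ΣQ_DR · Δt = 40.80 × 21600 = 8.81 × 10^5 m³.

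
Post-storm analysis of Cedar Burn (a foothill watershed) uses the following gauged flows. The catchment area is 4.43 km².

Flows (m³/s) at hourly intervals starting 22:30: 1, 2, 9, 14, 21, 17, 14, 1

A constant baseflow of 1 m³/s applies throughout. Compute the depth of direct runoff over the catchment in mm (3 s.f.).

d ≈ 57.7 mm

Direct runoff: 0.0, 1.0, 8.0, 13.0, 20.0, 16.0, 13.0, 0.0 m³/s; ΣQ_DR = 71.00 m³/s.
V = ΣQ_DR · Δt = 71.00 × 3600 s = 2.556 × 10^5 m³.
Over A = 4.43 km², depth = V / A = 57.7 mm.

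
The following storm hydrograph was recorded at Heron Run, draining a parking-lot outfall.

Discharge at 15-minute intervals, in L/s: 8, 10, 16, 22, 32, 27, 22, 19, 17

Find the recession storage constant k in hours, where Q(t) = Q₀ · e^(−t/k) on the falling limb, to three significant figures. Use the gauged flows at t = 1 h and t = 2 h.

k ≈ 1.58 h

On the falling limb, Q drops from 32 to 17 L/s between t = 1 h and t = 2 h (Δt = 1 h).
k = −Δt / ln(Q₂/Q₁) = −1 / ln(17/32) = 1.58 h.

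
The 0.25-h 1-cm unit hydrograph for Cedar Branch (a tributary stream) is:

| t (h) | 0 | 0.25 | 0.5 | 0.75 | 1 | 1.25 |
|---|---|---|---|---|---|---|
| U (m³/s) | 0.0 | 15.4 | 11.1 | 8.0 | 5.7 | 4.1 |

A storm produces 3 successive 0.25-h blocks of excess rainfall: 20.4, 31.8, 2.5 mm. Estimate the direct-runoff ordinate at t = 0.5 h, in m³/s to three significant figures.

By discrete convolution, Q_j = Σ (P_i / 10 mm) · U_{j−i}.
At t = 0.5 h (j=2): Q = (20.4/10)·11.1 + (31.8/10)·15.4 + (2.5/10)·0.0 = 71.6 m³/s.

Q ≈ 71.6 m³/s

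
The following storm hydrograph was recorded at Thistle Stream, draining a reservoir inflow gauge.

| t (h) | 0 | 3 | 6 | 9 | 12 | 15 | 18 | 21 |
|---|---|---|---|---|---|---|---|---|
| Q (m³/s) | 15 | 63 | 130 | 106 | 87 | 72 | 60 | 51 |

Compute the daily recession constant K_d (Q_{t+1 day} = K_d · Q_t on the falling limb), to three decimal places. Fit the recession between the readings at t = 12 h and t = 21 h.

Between t = 12 h and t = 21 h the flow falls from 87 to 51 m³/s over 3×3 h = 9 h.
Per-interval ratio K = (51/87)^(1/3) = 0.8369; K_d = K^(24/3) = 0.241.

K_d ≈ 0.241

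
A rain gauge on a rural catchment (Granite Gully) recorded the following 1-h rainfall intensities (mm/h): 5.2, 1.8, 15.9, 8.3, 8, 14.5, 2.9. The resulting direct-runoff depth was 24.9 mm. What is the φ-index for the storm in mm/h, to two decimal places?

φ ≈ 5.45 mm/h

Only the 4 blocks with intensity above φ contribute runoff: 15.9, 8.3, 8, 14.5 mm/h.
Σ(I−φ)·Δt = d  ⇒  (15.9+8.3+8+14.5 − 4φ)·1 = 24.9
φ = (46.70 − 24.9/1) / 4 = 5.45 mm/h.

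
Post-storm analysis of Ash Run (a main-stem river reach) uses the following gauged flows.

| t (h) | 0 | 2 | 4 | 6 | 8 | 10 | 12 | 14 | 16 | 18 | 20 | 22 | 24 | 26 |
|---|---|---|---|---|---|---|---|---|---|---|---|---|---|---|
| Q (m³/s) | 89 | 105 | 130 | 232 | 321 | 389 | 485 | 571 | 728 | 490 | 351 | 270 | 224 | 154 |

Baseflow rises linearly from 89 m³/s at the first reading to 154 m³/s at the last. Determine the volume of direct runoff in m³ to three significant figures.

V ≈ 2.04 × 10^7 m³

Direct-runoff ordinates (Q − Q_b): 0.00, 11.00, 31.00, 128.00, 212.00, 275.00, 366.00, 447.00, 599.00, 356.00, 212.00, 126.00, 75.00, 0.00 m³/s.
ΣQ_DR = 2838 m³/s.
With Δt = 2 h = 7200 s, V = ΣQ_DR · Δt = 2838 × 7200 = 2.04 × 10^7 m³.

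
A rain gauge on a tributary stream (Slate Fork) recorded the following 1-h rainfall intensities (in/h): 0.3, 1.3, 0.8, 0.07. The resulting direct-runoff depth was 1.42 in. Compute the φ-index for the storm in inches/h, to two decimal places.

φ ≈ 0.34 in/h

Only the 2 blocks with intensity above φ contribute runoff: 1.3, 0.8 in/h.
Σ(I−φ)·Δt = d  ⇒  (1.3+0.8 − 2φ)·1 = 1.42
φ = (2.100 − 1.42/1) / 2 = 0.34 in/h.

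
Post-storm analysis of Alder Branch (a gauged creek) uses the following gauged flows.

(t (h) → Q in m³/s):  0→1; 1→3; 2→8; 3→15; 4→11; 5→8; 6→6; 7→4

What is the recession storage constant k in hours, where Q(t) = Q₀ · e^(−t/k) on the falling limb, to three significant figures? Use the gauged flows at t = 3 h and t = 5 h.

On the falling limb, Q drops from 15 to 8 m³/s between t = 3 h and t = 5 h (Δt = 2 h).
k = −Δt / ln(Q₂/Q₁) = −2 / ln(8/15) = 3.18 h.

k ≈ 3.18 h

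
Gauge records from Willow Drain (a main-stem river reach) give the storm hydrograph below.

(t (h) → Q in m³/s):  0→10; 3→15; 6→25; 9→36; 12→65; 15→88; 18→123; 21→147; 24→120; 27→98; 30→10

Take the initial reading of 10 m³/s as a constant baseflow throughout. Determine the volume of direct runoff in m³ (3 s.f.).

Direct-runoff ordinates (Q − Q_b): 0.0, 5.0, 15.0, 26.0, 55.0, 78.0, 113.0, 137.0, 110.0, 88.0, 0.0 m³/s.
ΣQ_DR = 627.0 m³/s.
With Δt = 3 h = 10800 s, V = ΣQ_DR · Δt = 627.0 × 10800 = 6.77 × 10^6 m³.

V ≈ 6.77 × 10^6 m³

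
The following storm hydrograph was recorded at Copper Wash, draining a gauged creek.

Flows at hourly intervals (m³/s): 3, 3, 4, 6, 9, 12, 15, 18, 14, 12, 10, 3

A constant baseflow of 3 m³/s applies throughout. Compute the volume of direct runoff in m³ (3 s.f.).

V ≈ 2.63 × 10^5 m³

Direct-runoff ordinates (Q − Q_b): 0.0, 0.0, 1.0, 3.0, 6.0, 9.0, 12.0, 15.0, 11.0, 9.0, 7.0, 0.0 m³/s.
ΣQ_DR = 73.00 m³/s.
With Δt = 1 h = 3600 s, V = ΣQ_DR · Δt = 73.00 × 3600 = 2.63 × 10^5 m³.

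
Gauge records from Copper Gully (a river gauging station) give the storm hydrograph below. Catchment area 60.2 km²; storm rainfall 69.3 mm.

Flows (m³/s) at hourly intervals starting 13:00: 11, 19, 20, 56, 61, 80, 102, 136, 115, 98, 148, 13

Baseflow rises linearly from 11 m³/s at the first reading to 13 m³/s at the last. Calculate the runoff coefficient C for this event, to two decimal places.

C ≈ 0.62

ΣQ_DR = 715.0 m³/s; V = ΣQ_DR·Δt = 2.574 × 10^6 m³.
Runoff depth d = V / A = 42.76 mm.
C = d / P = 42.76 / 69.3 = 0.62.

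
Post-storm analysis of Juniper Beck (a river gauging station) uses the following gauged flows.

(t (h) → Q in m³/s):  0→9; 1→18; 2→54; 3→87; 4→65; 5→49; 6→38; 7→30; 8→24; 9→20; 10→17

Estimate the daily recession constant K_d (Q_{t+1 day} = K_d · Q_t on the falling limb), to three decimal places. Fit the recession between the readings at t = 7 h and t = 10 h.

K_d ≈ 0.011

Between t = 7 h and t = 10 h the flow falls from 30 to 17 m³/s over 3×1 h = 3 h.
Per-interval ratio K = (17/30)^(1/3) = 0.8275; K_d = K^(24/1) = 0.011.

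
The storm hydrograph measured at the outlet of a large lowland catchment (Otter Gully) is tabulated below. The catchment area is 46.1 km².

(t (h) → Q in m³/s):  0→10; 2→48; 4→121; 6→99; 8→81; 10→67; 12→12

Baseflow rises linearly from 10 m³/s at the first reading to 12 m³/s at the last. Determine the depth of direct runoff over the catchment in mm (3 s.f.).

d ≈ 56.4 mm

Direct runoff: 0.00, 37.67, 110.33, 88.00, 69.67, 55.33, 0.00 m³/s; ΣQ_DR = 361.0 m³/s.
V = ΣQ_DR · Δt = 361.0 × 7200 s = 2.599 × 10^6 m³.
Over A = 46.1 km², depth = V / A = 56.4 mm.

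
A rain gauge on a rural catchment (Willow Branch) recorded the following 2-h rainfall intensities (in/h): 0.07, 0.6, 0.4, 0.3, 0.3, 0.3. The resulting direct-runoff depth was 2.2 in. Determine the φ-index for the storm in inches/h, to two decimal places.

φ ≈ 0.16 in/h

Only the 5 blocks with intensity above φ contribute runoff: 0.6, 0.4, 0.3, 0.3, 0.3 in/h.
Σ(I−φ)·Δt = d  ⇒  (0.6+0.4+0.3+0.3+0.3 − 5φ)·2 = 2.2
φ = (1.900 − 2.2/2) / 5 = 0.16 in/h.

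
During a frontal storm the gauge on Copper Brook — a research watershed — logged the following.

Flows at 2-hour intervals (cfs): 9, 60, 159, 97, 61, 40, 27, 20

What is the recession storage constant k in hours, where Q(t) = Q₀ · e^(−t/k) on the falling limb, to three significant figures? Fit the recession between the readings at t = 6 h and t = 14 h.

k ≈ 5.07 h

On the falling limb, Q drops from 97 to 20 cfs between t = 6 h and t = 14 h (Δt = 8 h).
k = −Δt / ln(Q₂/Q₁) = −8 / ln(20/97) = 5.07 h.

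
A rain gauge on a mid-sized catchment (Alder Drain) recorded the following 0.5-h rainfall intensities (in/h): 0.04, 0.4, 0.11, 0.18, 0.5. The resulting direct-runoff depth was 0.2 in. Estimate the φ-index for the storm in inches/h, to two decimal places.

φ ≈ 0.25 in/h

Only the 2 blocks with intensity above φ contribute runoff: 0.4, 0.5 in/h.
Σ(I−φ)·Δt = d  ⇒  (0.4+0.5 − 2φ)·0.5 = 0.2
φ = (0.9000 − 0.2/0.5) / 2 = 0.25 in/h.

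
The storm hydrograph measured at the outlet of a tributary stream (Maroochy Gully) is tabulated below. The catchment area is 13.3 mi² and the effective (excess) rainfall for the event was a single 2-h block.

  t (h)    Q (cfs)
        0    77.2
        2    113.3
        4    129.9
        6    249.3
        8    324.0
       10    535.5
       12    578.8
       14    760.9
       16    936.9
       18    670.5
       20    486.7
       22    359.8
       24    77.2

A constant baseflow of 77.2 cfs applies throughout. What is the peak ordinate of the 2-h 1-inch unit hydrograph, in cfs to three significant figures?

U_p ≈ 859 cfs

Direct runoff: 0.0, 36.1, 52.7, 172.1, 246.8, 458.3, 501.6, 683.7, 859.7, 593.3, 409.5, 282.6, 0.0 cfs; ΣQ_DR = 4296 cfs, peak = 859.7 cfs.
Runoff depth d = ΣQ_DR·Δt / A = 4296 × 7200 / (13.3 mi²) = 1.001 in.
The 1-inch UH is the DRH scaled by (1 in)/d, so U_p = 859.7 × 1/1.001 = 859 cfs.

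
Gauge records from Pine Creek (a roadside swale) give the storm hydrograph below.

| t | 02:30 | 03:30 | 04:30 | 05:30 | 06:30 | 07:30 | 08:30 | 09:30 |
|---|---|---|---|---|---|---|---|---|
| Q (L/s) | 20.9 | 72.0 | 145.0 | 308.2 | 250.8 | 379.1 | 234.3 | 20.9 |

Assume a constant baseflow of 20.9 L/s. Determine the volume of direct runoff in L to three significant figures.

V ≈ 4.55 × 10^6 L

Direct-runoff ordinates (Q − Q_b): 0.0, 51.1, 124.1, 287.3, 229.9, 358.2, 213.4, 0.0 L/s.
ΣQ_DR = 1264 L/s.
With Δt = 1 h = 3600 s, V = ΣQ_DR · Δt = 1264 × 3600 = 4.55 × 10^6 L.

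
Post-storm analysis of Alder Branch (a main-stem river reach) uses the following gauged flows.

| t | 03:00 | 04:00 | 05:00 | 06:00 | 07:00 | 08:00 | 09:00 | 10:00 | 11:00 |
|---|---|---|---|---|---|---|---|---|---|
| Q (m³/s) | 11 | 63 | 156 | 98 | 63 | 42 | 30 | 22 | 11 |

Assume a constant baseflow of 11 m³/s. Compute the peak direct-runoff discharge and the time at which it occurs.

Subtracting baseflow gives direct-runoff ordinates: 0.0, 52.0, 145.0, 87.0, 52.0, 31.0, 19.0, 11.0, 0.0 m³/s.
The maximum is 145.0 m³/s, occurring at the reading for t = 05:00.

Q_p = 145.0 m³/s at t = 05:00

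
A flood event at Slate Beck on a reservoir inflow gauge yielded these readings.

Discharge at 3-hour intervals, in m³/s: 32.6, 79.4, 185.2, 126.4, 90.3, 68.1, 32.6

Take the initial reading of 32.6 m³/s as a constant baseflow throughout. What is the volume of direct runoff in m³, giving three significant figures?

Direct-runoff ordinates (Q − Q_b): 0.0, 46.8, 152.6, 93.8, 57.7, 35.5, 0.0 m³/s.
ΣQ_DR = 386.4 m³/s.
With Δt = 3 h = 10800 s, V = ΣQ_DR · Δt = 386.4 × 10800 = 4.17 × 10^6 m³.

V ≈ 4.17 × 10^6 m³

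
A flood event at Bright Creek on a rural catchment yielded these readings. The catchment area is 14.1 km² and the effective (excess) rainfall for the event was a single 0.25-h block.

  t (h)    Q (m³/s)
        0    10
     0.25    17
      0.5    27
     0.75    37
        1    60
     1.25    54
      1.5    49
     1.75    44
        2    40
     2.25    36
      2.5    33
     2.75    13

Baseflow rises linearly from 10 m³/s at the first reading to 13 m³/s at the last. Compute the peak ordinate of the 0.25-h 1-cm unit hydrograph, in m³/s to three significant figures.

Direct runoff: 0.00, 6.73, 16.45, 26.18, 48.91, 42.64, 37.36, 32.09, 27.82, 23.55, 20.27, 0.00 m³/s; ΣQ_DR = 282.0 m³/s, peak = 48.91 m³/s.
Runoff depth d = ΣQ_DR·Δt / A = 282.0 × 900 / (14.1 km²) = 18.00 mm.
The 1-cm UH is the DRH scaled by (10 mm)/d, so U_p = 48.91 × 10/18.00 = 27.2 m³/s.

U_p ≈ 27.2 m³/s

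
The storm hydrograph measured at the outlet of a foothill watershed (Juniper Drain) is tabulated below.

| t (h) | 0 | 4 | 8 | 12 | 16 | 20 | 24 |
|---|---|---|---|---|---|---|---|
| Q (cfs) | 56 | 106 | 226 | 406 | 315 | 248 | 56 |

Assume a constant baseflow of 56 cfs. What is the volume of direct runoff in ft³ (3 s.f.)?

V ≈ 1.47 × 10^7 ft³

Direct-runoff ordinates (Q − Q_b): 0.0, 50.0, 170.0, 350.0, 259.0, 192.0, 0.0 cfs.
ΣQ_DR = 1021 cfs.
With Δt = 4 h = 14400 s, V = ΣQ_DR · Δt = 1021 × 14400 = 1.47 × 10^7 ft³.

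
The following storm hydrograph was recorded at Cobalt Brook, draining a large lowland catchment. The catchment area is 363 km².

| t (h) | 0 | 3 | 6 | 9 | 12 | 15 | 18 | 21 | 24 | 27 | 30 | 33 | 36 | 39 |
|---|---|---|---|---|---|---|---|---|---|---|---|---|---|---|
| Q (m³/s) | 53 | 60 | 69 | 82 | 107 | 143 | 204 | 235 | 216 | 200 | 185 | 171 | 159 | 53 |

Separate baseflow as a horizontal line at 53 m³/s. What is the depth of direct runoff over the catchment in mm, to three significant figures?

Direct runoff: 0.0, 7.0, 16.0, 29.0, 54.0, 90.0, 151.0, 182.0, 163.0, 147.0, 132.0, 118.0, 106.0, 0.0 m³/s; ΣQ_DR = 1195 m³/s.
V = ΣQ_DR · Δt = 1195 × 10800 s = 1.291 × 10^7 m³.
Over A = 363 km², depth = V / A = 35.6 mm.

d ≈ 35.6 mm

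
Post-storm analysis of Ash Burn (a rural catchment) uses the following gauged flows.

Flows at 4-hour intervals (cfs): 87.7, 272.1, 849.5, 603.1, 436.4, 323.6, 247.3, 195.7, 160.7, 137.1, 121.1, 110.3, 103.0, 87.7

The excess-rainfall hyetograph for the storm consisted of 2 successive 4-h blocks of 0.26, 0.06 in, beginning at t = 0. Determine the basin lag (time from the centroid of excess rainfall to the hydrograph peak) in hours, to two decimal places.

Centroid of excess rainfall: t_c = Σ P_i·t̄_i / ΣP_i = 2.7500 h (block centres at 2, 6 h).
Hydrograph peak occurs at t = 8 h, so basin lag t_L = 8 − 2.7500 = 5.25 h.

t_L ≈ 5.25 h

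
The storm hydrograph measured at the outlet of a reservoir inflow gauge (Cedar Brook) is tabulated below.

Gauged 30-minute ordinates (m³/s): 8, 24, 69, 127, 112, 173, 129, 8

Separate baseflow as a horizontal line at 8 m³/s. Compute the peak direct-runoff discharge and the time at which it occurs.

Subtracting baseflow gives direct-runoff ordinates: 0.0, 16.0, 61.0, 119.0, 104.0, 165.0, 121.0, 0.0 m³/s.
The maximum is 165.0 m³/s, occurring at the reading for t = 2.5 h.

Q_p = 165.0 m³/s at t = 2.5 h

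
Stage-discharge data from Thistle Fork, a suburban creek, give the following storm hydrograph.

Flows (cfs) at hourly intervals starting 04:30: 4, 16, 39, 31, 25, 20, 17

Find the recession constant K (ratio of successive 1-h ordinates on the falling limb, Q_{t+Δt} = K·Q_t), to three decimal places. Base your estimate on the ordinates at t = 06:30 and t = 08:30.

K ≈ 0.801

Using the recession-limb readings at t = 06:30 and t = 08:30: Q falls from 39 to 25 cfs over 2 intervals.
K = (Q₂/Q₁)^(1/2) = (25/39)^(1/2) = 0.801.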